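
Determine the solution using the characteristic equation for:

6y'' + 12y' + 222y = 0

Characteristic equation: 6r² + 12r + 222 = 0
Divide by 6: r² + 2r + 37 = 0
Roots: r = -1 ± 6i (complex conjugates)
General solution: y = e^(-x)(C₁cos(6x) + C₂sin(6x))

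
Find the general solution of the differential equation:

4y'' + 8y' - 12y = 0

Characteristic equation: 4r² + 8r - 12 = 0
Divide by 4: r² + 2r - 3 = 0
Roots: r = 1, -3 (distinct real)
General solution: y = C₁e^x + C₂e^(-3x)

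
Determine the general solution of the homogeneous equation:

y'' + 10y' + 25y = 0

Characteristic equation: r² + 10r + 25 = 0
Factored: (r + 5)² = 0
Repeated root: r = -5
General solution: y = (C₁ + C₂x)e^(-5x)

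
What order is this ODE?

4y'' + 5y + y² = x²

The order is 2 (highest derivative is of order 2).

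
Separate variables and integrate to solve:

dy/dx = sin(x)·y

Separating variables and integrating:
ln|y| = -cos(x) + C

General solution: y = Ce^(-cos(x))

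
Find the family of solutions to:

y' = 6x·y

Separating variables and integrating:
ln|y| = 3x^2 + C

General solution: y = Ce^(3x^2)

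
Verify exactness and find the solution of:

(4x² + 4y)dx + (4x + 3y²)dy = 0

Verify exactness: ∂M/∂y = ∂N/∂x ✓
Find F(x,y) such that ∂F/∂x = M, ∂F/∂y = N
Solution: 4x³/3 + 4xy + y³ = C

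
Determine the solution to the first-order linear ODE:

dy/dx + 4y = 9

Using integrating factor method:

General solution: y = 9/4 + Ce^(-4x)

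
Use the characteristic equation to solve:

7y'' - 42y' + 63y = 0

Characteristic equation: 7r² - 42r + 63 = 0
Divide by 7: r² - 6r + 9 = 0
Factored: (r - 3)² = 0
Repeated root: r = 3
General solution: y = (C₁ + C₂x)e^(3x)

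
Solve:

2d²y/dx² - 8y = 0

Characteristic equation: 2r² - 8 = 0
Divide by 2: r² - 4 = 0
Roots: r = 2, -2 (distinct real)
General solution: y = C₁e^(2x) + C₂e^(-2x)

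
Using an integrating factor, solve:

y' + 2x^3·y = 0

Using integrating factor method:

General solution: y = Ce^(-x^4/2)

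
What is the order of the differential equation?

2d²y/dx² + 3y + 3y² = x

The order is 2 (highest derivative is of order 2).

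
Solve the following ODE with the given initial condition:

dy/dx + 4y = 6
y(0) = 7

General solution: y = 3/2 + Ce^(-4x)
Applying y(0) = 7: C = 7 - 3/2 = 11/2
Particular solution: y = 3/2 + (11/2)e^(-4x)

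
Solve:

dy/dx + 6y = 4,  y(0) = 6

General solution: y = 2/3 + Ce^(-6x)
Applying y(0) = 6: C = 6 - 2/3 = 16/3
Particular solution: y = 2/3 + (16/3)e^(-6x)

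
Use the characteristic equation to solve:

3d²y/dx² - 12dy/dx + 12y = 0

Characteristic equation: 3r² - 12r + 12 = 0
Divide by 3: r² - 4r + 4 = 0
Factored: (r - 2)² = 0
Repeated root: r = 2
General solution: y = (C₁ + C₂x)e^(2x)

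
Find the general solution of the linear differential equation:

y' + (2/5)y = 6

Using integrating factor method:

General solution: y = 15 + Ce^(-2x/5)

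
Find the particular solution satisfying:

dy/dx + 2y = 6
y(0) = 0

General solution: y = 3 + Ce^(-2x)
Applying y(0) = 0: C = 0 - 3 = -3
Particular solution: y = 3 - 3e^(-2x)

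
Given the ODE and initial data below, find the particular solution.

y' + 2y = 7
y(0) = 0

General solution: y = 7/2 + Ce^(-2x)
Applying y(0) = 0: C = 0 - 7/2 = -7/2
Particular solution: y = 7/2 - (7/2)e^(-2x)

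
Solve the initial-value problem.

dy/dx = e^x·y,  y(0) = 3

General solution: y = Ce^(e^x)
Applying IC y(0) = 3:
Particular solution: y = 3e^(e^x - 1)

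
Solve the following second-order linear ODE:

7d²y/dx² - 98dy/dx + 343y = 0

Characteristic equation: 7r² - 98r + 343 = 0
Divide by 7: r² - 14r + 49 = 0
Factored: (r - 7)² = 0
Repeated root: r = 7
General solution: y = (C₁ + C₂x)e^(7x)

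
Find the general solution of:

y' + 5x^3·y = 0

Using integrating factor method:

General solution: y = Ce^(-5x^4/4)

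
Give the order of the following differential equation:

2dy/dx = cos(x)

The order is 1 (highest derivative is of order 1).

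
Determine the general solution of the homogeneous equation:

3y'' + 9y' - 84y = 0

Characteristic equation: 3r² + 9r - 84 = 0
Divide by 3: r² + 3r - 28 = 0
Roots: r = 4, -7 (distinct real)
General solution: y = C₁e^(4x) + C₂e^(-7x)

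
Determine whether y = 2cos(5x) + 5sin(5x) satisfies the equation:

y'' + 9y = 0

Verification:
y'' = -50cos(5x) - 125sin(5x)
y'' + 9y ≠ 0 (frequency mismatch: got 25 instead of 9)

No, it is not a solution.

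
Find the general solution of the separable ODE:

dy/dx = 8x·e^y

Separating variables and integrating:
-e^(-y) = 4x² + C

General solution: y = -ln(C - 4x²)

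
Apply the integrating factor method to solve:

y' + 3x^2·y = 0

Using integrating factor method:

General solution: y = Ce^(-x^3)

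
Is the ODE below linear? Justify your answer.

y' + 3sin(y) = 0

No. Nonlinear (sin(y) is nonlinear in y)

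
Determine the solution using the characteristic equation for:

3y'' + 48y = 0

Characteristic equation: 3r² + 48 = 0
Divide by 3: r² + 16 = 0
Roots: r = ±4i (complex conjugates)
General solution: y = C₁cos(4x) + C₂sin(4x)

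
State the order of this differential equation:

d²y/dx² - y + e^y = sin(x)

The order is 2 (highest derivative is of order 2).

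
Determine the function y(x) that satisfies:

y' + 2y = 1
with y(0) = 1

General solution: y = 1/2 + Ce^(-2x)
Applying y(0) = 1: C = 1 - 1/2 = 1/2
Particular solution: y = 1/2 + (1/2)e^(-2x)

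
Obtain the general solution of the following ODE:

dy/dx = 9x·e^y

Separating variables and integrating:
-e^(-y) = 9x²/2 + C

General solution: y = -ln(C - 9x²/2)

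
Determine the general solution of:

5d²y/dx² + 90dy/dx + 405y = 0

Characteristic equation: 5r² + 90r + 405 = 0
Divide by 5: r² + 18r + 81 = 0
Factored: (r + 9)² = 0
Repeated root: r = -9
General solution: y = (C₁ + C₂x)e^(-9x)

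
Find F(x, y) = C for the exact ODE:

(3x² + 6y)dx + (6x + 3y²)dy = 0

Verify exactness: ∂M/∂y = ∂N/∂x ✓
Find F(x,y) such that ∂F/∂x = M, ∂F/∂y = N
Solution: x³ + 6xy + y³ = C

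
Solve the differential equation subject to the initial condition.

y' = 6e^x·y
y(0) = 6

General solution: y = Ce^(6e^x)
Applying IC y(0) = 6:
Particular solution: y = 6e^(6(e^x - 1))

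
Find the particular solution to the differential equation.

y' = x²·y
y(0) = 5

General solution: y = Ce^(x³/3)
Applying IC y(0) = 5:
Particular solution: y = 5e^(x³/3)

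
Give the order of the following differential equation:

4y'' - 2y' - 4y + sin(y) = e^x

The order is 2 (highest derivative is of order 2).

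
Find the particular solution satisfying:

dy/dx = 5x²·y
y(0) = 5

General solution: y = Ce^(5x³/3)
Applying IC y(0) = 5:
Particular solution: y = 5e^(5x³/3)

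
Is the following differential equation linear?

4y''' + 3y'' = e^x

Yes. Linear (y and its derivatives appear to the first power only, no products of y terms)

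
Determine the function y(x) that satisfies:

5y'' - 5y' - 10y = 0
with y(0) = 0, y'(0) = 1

General solution: y = C₁e^(2x) + C₂e^(-x)
Applying ICs: C₁ = 1/3, C₂ = -1/3
Particular solution: y = (1/3)e^(2x) - (1/3)e^(-x)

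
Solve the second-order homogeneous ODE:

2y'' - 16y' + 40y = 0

Characteristic equation: 2r² - 16r + 40 = 0
Divide by 2: r² - 8r + 20 = 0
Roots: r = 4 ± 2i (complex conjugates)
General solution: y = e^(4x)(C₁cos(2x) + C₂sin(2x))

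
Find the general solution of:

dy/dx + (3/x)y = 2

Using integrating factor method:

General solution: y = (1/2)x + Cx^(-3)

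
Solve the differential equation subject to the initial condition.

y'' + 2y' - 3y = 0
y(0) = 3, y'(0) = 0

General solution: y = C₁e^x + C₂e^(-3x)
Applying ICs: C₁ = 9/4, C₂ = 3/4
Particular solution: y = (9/4)e^x + (3/4)e^(-3x)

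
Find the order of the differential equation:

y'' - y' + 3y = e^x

The order is 2 (highest derivative is of order 2).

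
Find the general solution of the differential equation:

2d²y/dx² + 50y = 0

Characteristic equation: 2r² + 50 = 0
Divide by 2: r² + 25 = 0
Roots: r = ±5i (complex conjugates)
General solution: y = C₁cos(5x) + C₂sin(5x)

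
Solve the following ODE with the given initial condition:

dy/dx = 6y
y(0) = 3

General solution: y = Ce^(6x)
Applying IC y(0) = 3:
Particular solution: y = 3e^(6x)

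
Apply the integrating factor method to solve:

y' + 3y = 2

Using integrating factor method:

General solution: y = 2/3 + Ce^(-3x)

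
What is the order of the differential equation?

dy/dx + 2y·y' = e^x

The order is 1 (highest derivative is of order 1).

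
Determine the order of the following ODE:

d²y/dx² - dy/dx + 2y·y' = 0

The order is 2 (highest derivative is of order 2).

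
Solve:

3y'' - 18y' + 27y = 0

Characteristic equation: 3r² - 18r + 27 = 0
Divide by 3: r² - 6r + 9 = 0
Factored: (r - 3)² = 0
Repeated root: r = 3
General solution: y = (C₁ + C₂x)e^(3x)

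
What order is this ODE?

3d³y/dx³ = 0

The order is 3 (highest derivative is of order 3).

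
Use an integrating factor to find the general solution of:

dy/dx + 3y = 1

Using integrating factor method:

General solution: y = 1/3 + Ce^(-3x)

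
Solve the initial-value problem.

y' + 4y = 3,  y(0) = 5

General solution: y = 3/4 + Ce^(-4x)
Applying y(0) = 5: C = 5 - 3/4 = 17/4
Particular solution: y = 3/4 + (17/4)e^(-4x)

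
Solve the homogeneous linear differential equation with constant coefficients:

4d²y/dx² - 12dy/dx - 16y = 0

Characteristic equation: 4r² - 12r - 16 = 0
Divide by 4: r² - 3r - 4 = 0
Roots: r = 4, -1 (distinct real)
General solution: y = C₁e^(4x) + C₂e^(-x)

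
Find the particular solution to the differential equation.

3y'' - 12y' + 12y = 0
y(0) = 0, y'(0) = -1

General solution: y = (C₁ + C₂x)e^(2x)
Repeated root r = 2
Applying ICs: C₁ = 0, C₂ = -1
Particular solution: y = -xe^(2x)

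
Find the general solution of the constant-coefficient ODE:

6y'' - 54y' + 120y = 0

Characteristic equation: 6r² - 54r + 120 = 0
Divide by 6: r² - 9r + 20 = 0
Roots: r = 4, 5 (distinct real)
General solution: y = C₁e^(4x) + C₂e^(5x)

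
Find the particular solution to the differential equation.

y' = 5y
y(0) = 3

General solution: y = Ce^(5x)
Applying IC y(0) = 3:
Particular solution: y = 3e^(5x)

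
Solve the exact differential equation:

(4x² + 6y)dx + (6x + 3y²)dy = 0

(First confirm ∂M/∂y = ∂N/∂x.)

Verify exactness: ∂M/∂y = ∂N/∂x ✓
Find F(x,y) such that ∂F/∂x = M, ∂F/∂y = N
Solution: 4x³/3 + 6xy + y³ = C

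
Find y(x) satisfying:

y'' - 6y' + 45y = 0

Characteristic equation: r² - 6r + 45 = 0
Roots: r = 3 ± 6i (complex conjugates)
General solution: y = e^(3x)(C₁cos(6x) + C₂sin(6x))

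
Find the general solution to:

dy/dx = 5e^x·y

Separating variables and integrating:
ln|y| = 5e^x + C

General solution: y = Ce^(5e^x)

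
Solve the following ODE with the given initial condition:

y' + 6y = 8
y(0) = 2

General solution: y = 4/3 + Ce^(-6x)
Applying y(0) = 2: C = 2 - 4/3 = 2/3
Particular solution: y = 4/3 + (2/3)e^(-6x)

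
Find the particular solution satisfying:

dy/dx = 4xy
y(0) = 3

General solution: y = Ce^(2x²)
Applying IC y(0) = 3:
Particular solution: y = 3e^(2x²)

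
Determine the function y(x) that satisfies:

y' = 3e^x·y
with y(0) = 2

General solution: y = Ce^(3e^x)
Applying IC y(0) = 2:
Particular solution: y = 2e^(3(e^x - 1))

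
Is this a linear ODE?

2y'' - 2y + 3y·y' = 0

No. Nonlinear (product y·y')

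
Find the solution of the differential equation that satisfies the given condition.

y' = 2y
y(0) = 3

General solution: y = Ce^(2x)
Applying IC y(0) = 3:
Particular solution: y = 3e^(2x)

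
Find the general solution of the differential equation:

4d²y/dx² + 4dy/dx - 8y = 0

Characteristic equation: 4r² + 4r - 8 = 0
Divide by 4: r² + r - 2 = 0
Roots: r = 1, -2 (distinct real)
General solution: y = C₁e^x + C₂e^(-2x)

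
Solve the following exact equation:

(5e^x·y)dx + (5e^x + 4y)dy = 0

Verify exactness: ∂M/∂y = ∂N/∂x ✓
Find F(x,y) such that ∂F/∂x = M, ∂F/∂y = N
Solution: 5e^x·y + 2y² = C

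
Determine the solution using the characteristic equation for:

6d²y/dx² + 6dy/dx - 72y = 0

Characteristic equation: 6r² + 6r - 72 = 0
Divide by 6: r² + r - 12 = 0
Roots: r = 3, -4 (distinct real)
General solution: y = C₁e^(3x) + C₂e^(-4x)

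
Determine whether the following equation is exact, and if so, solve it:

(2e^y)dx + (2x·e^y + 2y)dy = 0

Verify exactness: ∂M/∂y = ∂N/∂x ✓
Find F(x,y) such that ∂F/∂x = M, ∂F/∂y = N
Solution: 2x·e^y + y² = C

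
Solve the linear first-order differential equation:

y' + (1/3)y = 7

Using integrating factor method:

General solution: y = 21 + Ce^(-x/3)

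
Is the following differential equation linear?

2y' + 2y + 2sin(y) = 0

No. Nonlinear (sin(y) is nonlinear in y)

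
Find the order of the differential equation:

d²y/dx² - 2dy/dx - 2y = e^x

The order is 2 (highest derivative is of order 2).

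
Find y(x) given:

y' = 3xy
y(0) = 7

General solution: y = Ce^(3x²/2)
Applying IC y(0) = 7:
Particular solution: y = 7e^(3x²/2)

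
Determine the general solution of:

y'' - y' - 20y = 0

Characteristic equation: r² - r - 20 = 0
Roots: r = 5, -4 (distinct real)
General solution: y = C₁e^(5x) + C₂e^(-4x)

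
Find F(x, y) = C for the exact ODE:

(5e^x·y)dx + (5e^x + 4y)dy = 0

Verify exactness: ∂M/∂y = ∂N/∂x ✓
Find F(x,y) such that ∂F/∂x = M, ∂F/∂y = N
Solution: 5e^x·y + 2y² = C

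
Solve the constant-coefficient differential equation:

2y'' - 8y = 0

Characteristic equation: 2r² - 8 = 0
Divide by 2: r² - 4 = 0
Roots: r = 2, -2 (distinct real)
General solution: y = C₁e^(2x) + C₂e^(-2x)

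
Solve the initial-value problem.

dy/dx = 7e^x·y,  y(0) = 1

General solution: y = Ce^(7e^x)
Applying IC y(0) = 1:
Particular solution: y = e^(7(e^x - 1))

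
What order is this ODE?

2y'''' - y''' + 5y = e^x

The order is 4 (highest derivative is of order 4).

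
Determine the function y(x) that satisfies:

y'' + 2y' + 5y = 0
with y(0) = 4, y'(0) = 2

General solution: y = e^(-x)(C₁cos(2x) + C₂sin(2x))
Complex roots r = -1 ± 2i
Applying ICs: C₁ = 4, C₂ = 3
Particular solution: y = e^(-x)(4cos(2x) + 3sin(2x))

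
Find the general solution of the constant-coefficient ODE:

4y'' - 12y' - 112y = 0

Characteristic equation: 4r² - 12r - 112 = 0
Divide by 4: r² - 3r - 28 = 0
Roots: r = 7, -4 (distinct real)
General solution: y = C₁e^(7x) + C₂e^(-4x)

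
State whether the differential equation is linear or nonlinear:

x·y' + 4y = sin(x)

Linear (y and its derivatives appear to the first power only, no products of y terms)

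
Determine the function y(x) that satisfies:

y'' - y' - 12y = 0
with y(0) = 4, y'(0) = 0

General solution: y = C₁e^(4x) + C₂e^(-3x)
Applying ICs: C₁ = 12/7, C₂ = 16/7
Particular solution: y = (12/7)e^(4x) + (16/7)e^(-3x)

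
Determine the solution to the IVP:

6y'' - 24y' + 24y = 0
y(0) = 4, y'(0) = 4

General solution: y = (C₁ + C₂x)e^(2x)
Repeated root r = 2
Applying ICs: C₁ = 4, C₂ = -4
Particular solution: y = (4 - 4x)e^(2x)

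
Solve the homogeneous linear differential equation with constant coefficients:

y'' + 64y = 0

Characteristic equation: r² + 64 = 0
Roots: r = ±8i (complex conjugates)
General solution: y = C₁cos(8x) + C₂sin(8x)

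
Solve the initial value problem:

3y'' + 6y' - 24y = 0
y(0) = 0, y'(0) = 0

General solution: y = C₁e^(2x) + C₂e^(-4x)
Applying ICs: C₁ = 0, C₂ = 0
Particular solution: y = 0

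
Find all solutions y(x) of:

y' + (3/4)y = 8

Using integrating factor method:

General solution: y = 32/3 + Ce^(-3x/4)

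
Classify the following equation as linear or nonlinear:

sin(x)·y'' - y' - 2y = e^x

Linear (y and its derivatives appear to the first power only, no products of y terms)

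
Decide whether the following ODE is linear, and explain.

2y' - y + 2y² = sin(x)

Nonlinear (y² term)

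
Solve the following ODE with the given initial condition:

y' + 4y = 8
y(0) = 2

General solution: y = 2 + Ce^(-4x)
Applying y(0) = 2: C = 2 - 2 = 0
Particular solution: y = 2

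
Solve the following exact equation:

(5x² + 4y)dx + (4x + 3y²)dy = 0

Verify exactness: ∂M/∂y = ∂N/∂x ✓
Find F(x,y) such that ∂F/∂x = M, ∂F/∂y = N
Solution: 5x³/3 + 4xy + y³ = C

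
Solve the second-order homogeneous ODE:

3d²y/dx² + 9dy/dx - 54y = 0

Characteristic equation: 3r² + 9r - 54 = 0
Divide by 3: r² + 3r - 18 = 0
Roots: r = 3, -6 (distinct real)
General solution: y = C₁e^(3x) + C₂e^(-6x)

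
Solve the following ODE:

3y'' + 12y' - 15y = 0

Characteristic equation: 3r² + 12r - 15 = 0
Divide by 3: r² + 4r - 5 = 0
Roots: r = 1, -5 (distinct real)
General solution: y = C₁e^x + C₂e^(-5x)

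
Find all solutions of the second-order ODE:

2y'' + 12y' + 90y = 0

Characteristic equation: 2r² + 12r + 90 = 0
Divide by 2: r² + 6r + 45 = 0
Roots: r = -3 ± 6i (complex conjugates)
General solution: y = e^(-3x)(C₁cos(6x) + C₂sin(6x))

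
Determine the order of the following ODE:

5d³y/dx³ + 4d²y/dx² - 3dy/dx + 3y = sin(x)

The order is 3 (highest derivative is of order 3).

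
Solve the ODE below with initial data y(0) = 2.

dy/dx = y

General solution: y = Ce^x
Applying IC y(0) = 2:
Particular solution: y = 2e^x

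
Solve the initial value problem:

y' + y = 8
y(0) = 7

General solution: y = 8 + Ce^(-x)
Applying y(0) = 7: C = 7 - 8 = -1
Particular solution: y = 8 - e^(-x)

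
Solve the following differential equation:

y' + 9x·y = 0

Using integrating factor method:

General solution: y = Ce^(-9x^2/2)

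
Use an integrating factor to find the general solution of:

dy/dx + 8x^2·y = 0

Using integrating factor method:

General solution: y = Ce^(-8x^3/3)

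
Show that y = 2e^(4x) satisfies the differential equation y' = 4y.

Verification:
y = 2e^(4x)
y' = 8e^(4x)
4y = 8e^(4x)
y' = 4y ✓

Yes, it is a solution.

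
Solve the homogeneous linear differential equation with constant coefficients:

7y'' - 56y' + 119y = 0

Characteristic equation: 7r² - 56r + 119 = 0
Divide by 7: r² - 8r + 17 = 0
Roots: r = 4 ± i (complex conjugates)
General solution: y = e^(4x)(C₁cos(x) + C₂sin(x))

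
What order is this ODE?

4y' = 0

The order is 1 (highest derivative is of order 1).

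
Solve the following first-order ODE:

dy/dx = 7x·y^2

Separating variables and integrating:
-1/y = 7x^2/2 + C

General solution: y^-1 = (-7/2)x^2 + C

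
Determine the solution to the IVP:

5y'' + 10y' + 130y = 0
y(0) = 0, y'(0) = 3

General solution: y = e^(-x)(C₁cos(5x) + C₂sin(5x))
Complex roots r = -1 ± 5i
Applying ICs: C₁ = 0, C₂ = 3/5
Particular solution: y = e^(-x)((3/5)sin(5x))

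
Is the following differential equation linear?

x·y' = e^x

Yes. Linear (y and its derivatives appear to the first power only, no products of y terms)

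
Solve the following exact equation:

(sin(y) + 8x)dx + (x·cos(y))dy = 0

Verify exactness: ∂M/∂y = ∂N/∂x ✓
Find F(x,y) such that ∂F/∂x = M, ∂F/∂y = N
Solution: x·sin(y) + 4x² = C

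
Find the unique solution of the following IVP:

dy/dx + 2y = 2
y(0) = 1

General solution: y = 1 + Ce^(-2x)
Applying y(0) = 1: C = 1 - 1 = 0
Particular solution: y = 1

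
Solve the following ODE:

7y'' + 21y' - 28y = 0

Characteristic equation: 7r² + 21r - 28 = 0
Divide by 7: r² + 3r - 4 = 0
Roots: r = 1, -4 (distinct real)
General solution: y = C₁e^x + C₂e^(-4x)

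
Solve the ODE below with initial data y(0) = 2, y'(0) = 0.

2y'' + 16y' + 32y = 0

General solution: y = (C₁ + C₂x)e^(-4x)
Repeated root r = -4
Applying ICs: C₁ = 2, C₂ = 8
Particular solution: y = (2 + 8x)e^(-4x)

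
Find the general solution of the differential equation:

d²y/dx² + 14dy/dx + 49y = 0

Characteristic equation: r² + 14r + 49 = 0
Factored: (r + 7)² = 0
Repeated root: r = -7
General solution: y = (C₁ + C₂x)e^(-7x)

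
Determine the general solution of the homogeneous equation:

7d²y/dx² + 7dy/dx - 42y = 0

Characteristic equation: 7r² + 7r - 42 = 0
Divide by 7: r² + r - 6 = 0
Roots: r = 2, -3 (distinct real)
General solution: y = C₁e^(2x) + C₂e^(-3x)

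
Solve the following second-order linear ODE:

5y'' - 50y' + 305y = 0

Characteristic equation: 5r² - 50r + 305 = 0
Divide by 5: r² - 10r + 61 = 0
Roots: r = 5 ± 6i (complex conjugates)
General solution: y = e^(5x)(C₁cos(6x) + C₂sin(6x))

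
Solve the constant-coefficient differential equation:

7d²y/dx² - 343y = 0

Characteristic equation: 7r² - 343 = 0
Divide by 7: r² - 49 = 0
Roots: r = 7, -7 (distinct real)
General solution: y = C₁e^(7x) + C₂e^(-7x)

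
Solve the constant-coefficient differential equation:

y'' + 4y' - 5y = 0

Characteristic equation: r² + 4r - 5 = 0
Roots: r = 1, -5 (distinct real)
General solution: y = C₁e^x + C₂e^(-5x)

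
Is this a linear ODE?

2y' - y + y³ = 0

No. Nonlinear (y³ term)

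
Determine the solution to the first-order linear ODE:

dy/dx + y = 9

Using integrating factor method:

General solution: y = 9 + Ce^(-x)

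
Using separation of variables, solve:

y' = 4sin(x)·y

Separating variables and integrating:
ln|y| = -4cos(x) + C

General solution: y = Ce^(-4cos(x))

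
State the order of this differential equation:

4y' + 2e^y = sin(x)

The order is 1 (highest derivative is of order 1).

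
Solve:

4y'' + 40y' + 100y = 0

Characteristic equation: 4r² + 40r + 100 = 0
Divide by 4: r² + 10r + 25 = 0
Factored: (r + 5)² = 0
Repeated root: r = -5
General solution: y = (C₁ + C₂x)e^(-5x)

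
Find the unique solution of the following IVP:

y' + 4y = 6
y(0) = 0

General solution: y = 3/2 + Ce^(-4x)
Applying y(0) = 0: C = 0 - 3/2 = -3/2
Particular solution: y = 3/2 - (3/2)e^(-4x)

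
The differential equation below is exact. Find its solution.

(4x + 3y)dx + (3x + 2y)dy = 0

Verify exactness: ∂M/∂y = ∂N/∂x ✓
Find F(x,y) such that ∂F/∂x = M, ∂F/∂y = N
Solution: 2x² + 3xy + y² = C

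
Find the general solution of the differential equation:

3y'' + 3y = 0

Characteristic equation: 3r² + 3 = 0
Divide by 3: r² + 1 = 0
Roots: r = ±i (complex conjugates)
General solution: y = C₁cos(x) + C₂sin(x)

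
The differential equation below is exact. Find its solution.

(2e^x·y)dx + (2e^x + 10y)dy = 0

Verify exactness: ∂M/∂y = ∂N/∂x ✓
Find F(x,y) such that ∂F/∂x = M, ∂F/∂y = N
Solution: 2e^x·y + 5y² = C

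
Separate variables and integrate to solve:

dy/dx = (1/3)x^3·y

Separating variables and integrating:
ln|y| = x^4/12 + C

General solution: y = Ce^(x^4/12)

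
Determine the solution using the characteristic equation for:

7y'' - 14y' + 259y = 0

Characteristic equation: 7r² - 14r + 259 = 0
Divide by 7: r² - 2r + 37 = 0
Roots: r = 1 ± 6i (complex conjugates)
General solution: y = e^x(C₁cos(6x) + C₂sin(6x))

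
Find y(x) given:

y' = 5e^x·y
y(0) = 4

General solution: y = Ce^(5e^x)
Applying IC y(0) = 4:
Particular solution: y = 4e^(5(e^x - 1))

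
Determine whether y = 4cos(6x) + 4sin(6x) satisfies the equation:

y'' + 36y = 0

Verification:
y'' = -144cos(6x) - 144sin(6x)
y'' + 36y = 0 ✓

Yes, it is a solution.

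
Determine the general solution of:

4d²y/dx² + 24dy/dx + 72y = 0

Characteristic equation: 4r² + 24r + 72 = 0
Divide by 4: r² + 6r + 18 = 0
Roots: r = -3 ± 3i (complex conjugates)
General solution: y = e^(-3x)(C₁cos(3x) + C₂sin(3x))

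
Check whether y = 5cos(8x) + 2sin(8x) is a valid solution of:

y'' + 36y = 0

Verification:
y'' = -320cos(8x) - 128sin(8x)
y'' + 36y ≠ 0 (frequency mismatch: got 64 instead of 36)

No, it is not a solution.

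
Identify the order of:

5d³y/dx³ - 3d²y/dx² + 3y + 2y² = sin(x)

The order is 3 (highest derivative is of order 3).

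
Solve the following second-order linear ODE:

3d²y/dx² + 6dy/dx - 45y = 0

Characteristic equation: 3r² + 6r - 45 = 0
Divide by 3: r² + 2r - 15 = 0
Roots: r = 3, -5 (distinct real)
General solution: y = C₁e^(3x) + C₂e^(-5x)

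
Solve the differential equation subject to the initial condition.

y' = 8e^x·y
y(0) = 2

General solution: y = Ce^(8e^x)
Applying IC y(0) = 2:
Particular solution: y = 2e^(8(e^x - 1))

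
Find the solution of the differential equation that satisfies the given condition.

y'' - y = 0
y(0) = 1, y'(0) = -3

General solution: y = C₁e^x + C₂e^(-x)
Applying ICs: C₁ = -1, C₂ = 2
Particular solution: y = -e^x + 2e^(-x)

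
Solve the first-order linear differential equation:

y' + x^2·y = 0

Using integrating factor method:

General solution: y = Ce^(-x^3/3)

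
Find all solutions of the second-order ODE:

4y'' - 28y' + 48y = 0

Characteristic equation: 4r² - 28r + 48 = 0
Divide by 4: r² - 7r + 12 = 0
Roots: r = 4, 3 (distinct real)
General solution: y = C₁e^(4x) + C₂e^(3x)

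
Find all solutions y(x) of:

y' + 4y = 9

Using integrating factor method:

General solution: y = 9/4 + Ce^(-4x)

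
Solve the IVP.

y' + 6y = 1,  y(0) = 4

General solution: y = 1/6 + Ce^(-6x)
Applying y(0) = 4: C = 4 - 1/6 = 23/6
Particular solution: y = 1/6 + (23/6)e^(-6x)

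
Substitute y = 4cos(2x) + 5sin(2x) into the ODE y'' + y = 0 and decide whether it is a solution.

Verification:
y'' = -16cos(2x) - 20sin(2x)
y'' + y ≠ 0 (frequency mismatch: got 4 instead of 1)

No, it is not a solution.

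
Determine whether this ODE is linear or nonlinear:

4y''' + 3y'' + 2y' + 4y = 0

Linear (y and its derivatives appear to the first power only, no products of y terms)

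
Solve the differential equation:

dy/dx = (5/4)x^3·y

Separating variables and integrating:
ln|y| = 5x^4/16 + C

General solution: y = Ce^(5x^4/16)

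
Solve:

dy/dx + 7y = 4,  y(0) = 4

General solution: y = 4/7 + Ce^(-7x)
Applying y(0) = 4: C = 4 - 4/7 = 24/7
Particular solution: y = 4/7 + (24/7)e^(-7x)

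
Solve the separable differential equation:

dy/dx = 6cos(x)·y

Separating variables and integrating:
ln|y| = 6sin(x) + C

General solution: y = Ce^(6sin(x))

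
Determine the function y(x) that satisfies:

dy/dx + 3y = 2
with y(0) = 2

General solution: y = 2/3 + Ce^(-3x)
Applying y(0) = 2: C = 2 - 2/3 = 4/3
Particular solution: y = 2/3 + (4/3)e^(-3x)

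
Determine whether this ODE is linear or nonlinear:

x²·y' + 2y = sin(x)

Linear (y and its derivatives appear to the first power only, no products of y terms)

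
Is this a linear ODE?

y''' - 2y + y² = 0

No. Nonlinear (y² term)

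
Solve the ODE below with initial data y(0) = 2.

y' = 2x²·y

General solution: y = Ce^(2x³/3)
Applying IC y(0) = 2:
Particular solution: y = 2e^(2x³/3)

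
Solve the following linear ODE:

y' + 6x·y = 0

Using integrating factor method:

General solution: y = Ce^(-3x^2)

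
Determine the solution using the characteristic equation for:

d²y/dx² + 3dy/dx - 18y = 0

Characteristic equation: r² + 3r - 18 = 0
Roots: r = 3, -6 (distinct real)
General solution: y = C₁e^(3x) + C₂e^(-6x)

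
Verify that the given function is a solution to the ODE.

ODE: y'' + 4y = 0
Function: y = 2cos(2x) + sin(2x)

Verification:
y'' = -8cos(2x) - 4sin(2x)
y'' + 4y = 0 ✓

Yes, it is a solution.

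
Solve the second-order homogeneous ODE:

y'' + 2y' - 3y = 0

Characteristic equation: r² + 2r - 3 = 0
Roots: r = 1, -3 (distinct real)
General solution: y = C₁e^x + C₂e^(-3x)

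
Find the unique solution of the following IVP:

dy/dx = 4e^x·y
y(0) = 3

General solution: y = Ce^(4e^x)
Applying IC y(0) = 3:
Particular solution: y = 3e^(4(e^x - 1))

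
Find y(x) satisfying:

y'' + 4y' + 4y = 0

Characteristic equation: r² + 4r + 4 = 0
Factored: (r + 2)² = 0
Repeated root: r = -2
General solution: y = (C₁ + C₂x)e^(-2x)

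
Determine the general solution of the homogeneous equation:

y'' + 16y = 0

Characteristic equation: r² + 16 = 0
Roots: r = ±4i (complex conjugates)
General solution: y = C₁cos(4x) + C₂sin(4x)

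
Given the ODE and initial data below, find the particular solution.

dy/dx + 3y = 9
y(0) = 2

General solution: y = 3 + Ce^(-3x)
Applying y(0) = 2: C = 2 - 3 = -1
Particular solution: y = 3 - e^(-3x)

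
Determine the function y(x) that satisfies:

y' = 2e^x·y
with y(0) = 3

General solution: y = Ce^(2e^x)
Applying IC y(0) = 3:
Particular solution: y = 3e^(2(e^x - 1))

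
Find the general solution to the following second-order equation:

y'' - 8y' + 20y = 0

Characteristic equation: r² - 8r + 20 = 0
Roots: r = 4 ± 2i (complex conjugates)
General solution: y = e^(4x)(C₁cos(2x) + C₂sin(2x))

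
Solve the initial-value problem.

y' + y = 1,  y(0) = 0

General solution: y = 1 + Ce^(-x)
Applying y(0) = 0: C = 0 - 1 = -1
Particular solution: y = 1 - e^(-x)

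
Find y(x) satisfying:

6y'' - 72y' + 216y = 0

Characteristic equation: 6r² - 72r + 216 = 0
Divide by 6: r² - 12r + 36 = 0
Factored: (r - 6)² = 0
Repeated root: r = 6
General solution: y = (C₁ + C₂x)e^(6x)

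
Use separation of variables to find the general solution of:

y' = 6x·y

Separating variables and integrating:
ln|y| = 3x^2 + C

General solution: y = Ce^(3x^2)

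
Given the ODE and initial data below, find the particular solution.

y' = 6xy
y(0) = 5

General solution: y = Ce^(3x²)
Applying IC y(0) = 5:
Particular solution: y = 5e^(3x²)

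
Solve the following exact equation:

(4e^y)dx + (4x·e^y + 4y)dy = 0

Verify exactness: ∂M/∂y = ∂N/∂x ✓
Find F(x,y) such that ∂F/∂x = M, ∂F/∂y = N
Solution: 4x·e^y + 2y² = C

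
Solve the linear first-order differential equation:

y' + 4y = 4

Using integrating factor method:

General solution: y = 1 + Ce^(-4x)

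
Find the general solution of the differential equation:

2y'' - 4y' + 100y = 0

Characteristic equation: 2r² - 4r + 100 = 0
Divide by 2: r² - 2r + 50 = 0
Roots: r = 1 ± 7i (complex conjugates)
General solution: y = e^x(C₁cos(7x) + C₂sin(7x))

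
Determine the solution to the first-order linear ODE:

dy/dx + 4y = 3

Using integrating factor method:

General solution: y = 3/4 + Ce^(-4x)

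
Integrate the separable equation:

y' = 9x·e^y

Separating variables and integrating:
-e^(-y) = 9x²/2 + C

General solution: y = -ln(C - 9x²/2)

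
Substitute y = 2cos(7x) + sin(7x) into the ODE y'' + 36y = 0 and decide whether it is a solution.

Verification:
y'' = -98cos(7x) - 49sin(7x)
y'' + 36y ≠ 0 (frequency mismatch: got 49 instead of 36)

No, it is not a solution.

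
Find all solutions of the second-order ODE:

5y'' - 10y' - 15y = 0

Characteristic equation: 5r² - 10r - 15 = 0
Divide by 5: r² - 2r - 3 = 0
Roots: r = 3, -1 (distinct real)
General solution: y = C₁e^(3x) + C₂e^(-x)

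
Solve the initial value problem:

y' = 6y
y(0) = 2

General solution: y = Ce^(6x)
Applying IC y(0) = 2:
Particular solution: y = 2e^(6x)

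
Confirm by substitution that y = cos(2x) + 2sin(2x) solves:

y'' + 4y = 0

Verification:
y'' = -4cos(2x) - 8sin(2x)
y'' + 4y = 0 ✓

Yes, it is a solution.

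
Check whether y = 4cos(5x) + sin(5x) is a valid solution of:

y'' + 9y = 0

Verification:
y'' = -100cos(5x) - 25sin(5x)
y'' + 9y ≠ 0 (frequency mismatch: got 25 instead of 9)

No, it is not a solution.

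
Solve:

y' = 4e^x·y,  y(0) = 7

General solution: y = Ce^(4e^x)
Applying IC y(0) = 7:
Particular solution: y = 7e^(4(e^x - 1))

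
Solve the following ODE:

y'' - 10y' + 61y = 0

Characteristic equation: r² - 10r + 61 = 0
Roots: r = 5 ± 6i (complex conjugates)
General solution: y = e^(5x)(C₁cos(6x) + C₂sin(6x))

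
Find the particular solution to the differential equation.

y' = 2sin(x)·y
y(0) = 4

General solution: y = Ce^(-2cos(x))
Applying IC y(0) = 4:
Particular solution: y = 4e^(2(1-cos(x)))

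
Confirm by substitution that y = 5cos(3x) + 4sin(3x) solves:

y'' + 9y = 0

Verification:
y'' = -45cos(3x) - 36sin(3x)
y'' + 9y = 0 ✓

Yes, it is a solution.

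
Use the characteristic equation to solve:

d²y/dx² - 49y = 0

Characteristic equation: r² - 49 = 0
Roots: r = 7, -7 (distinct real)
General solution: y = C₁e^(7x) + C₂e^(-7x)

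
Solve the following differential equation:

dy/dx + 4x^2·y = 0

Using integrating factor method:

General solution: y = Ce^(-4x^3/3)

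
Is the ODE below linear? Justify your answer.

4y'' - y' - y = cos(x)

Yes. Linear (y and its derivatives appear to the first power only, no products of y terms)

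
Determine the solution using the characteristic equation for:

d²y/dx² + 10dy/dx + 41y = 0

Characteristic equation: r² + 10r + 41 = 0
Roots: r = -5 ± 4i (complex conjugates)
General solution: y = e^(-5x)(C₁cos(4x) + C₂sin(4x))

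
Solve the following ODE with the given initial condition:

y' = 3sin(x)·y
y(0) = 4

General solution: y = Ce^(-3cos(x))
Applying IC y(0) = 4:
Particular solution: y = 4e^(3(1-cos(x)))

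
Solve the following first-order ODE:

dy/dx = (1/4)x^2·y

Separating variables and integrating:
ln|y| = x^3/12 + C

General solution: y = Ce^(x^3/12)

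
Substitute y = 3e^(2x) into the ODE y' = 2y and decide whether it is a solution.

Verification:
y = 3e^(2x)
y' = 6e^(2x)
2y = 6e^(2x)
y' = 2y ✓

Yes, it is a solution.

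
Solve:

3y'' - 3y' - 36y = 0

Characteristic equation: 3r² - 3r - 36 = 0
Divide by 3: r² - r - 12 = 0
Roots: r = 4, -3 (distinct real)
General solution: y = C₁e^(4x) + C₂e^(-3x)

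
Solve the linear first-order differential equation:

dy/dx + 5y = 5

Using integrating factor method:

General solution: y = 1 + Ce^(-5x)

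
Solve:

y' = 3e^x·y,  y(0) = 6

General solution: y = Ce^(3e^x)
Applying IC y(0) = 6:
Particular solution: y = 6e^(3(e^x - 1))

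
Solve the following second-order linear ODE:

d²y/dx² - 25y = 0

Characteristic equation: r² - 25 = 0
Roots: r = 5, -5 (distinct real)
General solution: y = C₁e^(5x) + C₂e^(-5x)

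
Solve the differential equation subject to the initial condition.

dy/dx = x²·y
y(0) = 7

General solution: y = Ce^(x³/3)
Applying IC y(0) = 7:
Particular solution: y = 7e^(x³/3)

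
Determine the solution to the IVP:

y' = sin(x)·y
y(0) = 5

General solution: y = Ce^(-cos(x))
Applying IC y(0) = 5:
Particular solution: y = 5e^(1-cos(x))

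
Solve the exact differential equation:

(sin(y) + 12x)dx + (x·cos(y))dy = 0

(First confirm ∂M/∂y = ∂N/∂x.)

Verify exactness: ∂M/∂y = ∂N/∂x ✓
Find F(x,y) such that ∂F/∂x = M, ∂F/∂y = N
Solution: x·sin(y) + 6x² = C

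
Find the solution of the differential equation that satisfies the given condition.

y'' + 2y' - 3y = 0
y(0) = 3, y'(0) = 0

General solution: y = C₁e^x + C₂e^(-3x)
Applying ICs: C₁ = 9/4, C₂ = 3/4
Particular solution: y = (9/4)e^x + (3/4)e^(-3x)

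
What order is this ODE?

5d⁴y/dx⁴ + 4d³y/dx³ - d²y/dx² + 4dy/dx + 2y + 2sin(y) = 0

The order is 4 (highest derivative is of order 4).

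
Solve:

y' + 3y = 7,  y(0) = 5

General solution: y = 7/3 + Ce^(-3x)
Applying y(0) = 5: C = 5 - 7/3 = 8/3
Particular solution: y = 7/3 + (8/3)e^(-3x)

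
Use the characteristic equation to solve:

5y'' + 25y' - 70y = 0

Characteristic equation: 5r² + 25r - 70 = 0
Divide by 5: r² + 5r - 14 = 0
Roots: r = 2, -7 (distinct real)
General solution: y = C₁e^(2x) + C₂e^(-7x)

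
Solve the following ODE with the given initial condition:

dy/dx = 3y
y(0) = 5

General solution: y = Ce^(3x)
Applying IC y(0) = 5:
Particular solution: y = 5e^(3x)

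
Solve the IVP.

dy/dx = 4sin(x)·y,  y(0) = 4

General solution: y = Ce^(-4cos(x))
Applying IC y(0) = 4:
Particular solution: y = 4e^(4(1-cos(x)))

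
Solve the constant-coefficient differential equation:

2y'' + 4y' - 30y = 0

Characteristic equation: 2r² + 4r - 30 = 0
Divide by 2: r² + 2r - 15 = 0
Roots: r = 3, -5 (distinct real)
General solution: y = C₁e^(3x) + C₂e^(-5x)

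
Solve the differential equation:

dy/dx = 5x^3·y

Separating variables and integrating:
ln|y| = 5x^4/4 + C

General solution: y = Ce^(5x^4/4)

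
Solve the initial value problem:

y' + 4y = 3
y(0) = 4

General solution: y = 3/4 + Ce^(-4x)
Applying y(0) = 4: C = 4 - 3/4 = 13/4
Particular solution: y = 3/4 + (13/4)e^(-4x)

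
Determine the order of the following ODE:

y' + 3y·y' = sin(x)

The order is 1 (highest derivative is of order 1).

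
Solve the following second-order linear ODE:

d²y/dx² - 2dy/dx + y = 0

Characteristic equation: r² - 2r + 1 = 0
Factored: (r - 1)² = 0
Repeated root: r = 1
General solution: y = (C₁ + C₂x)e^x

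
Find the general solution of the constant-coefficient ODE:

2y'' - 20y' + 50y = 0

Characteristic equation: 2r² - 20r + 50 = 0
Divide by 2: r² - 10r + 25 = 0
Factored: (r - 5)² = 0
Repeated root: r = 5
General solution: y = (C₁ + C₂x)e^(5x)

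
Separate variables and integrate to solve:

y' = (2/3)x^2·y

Separating variables and integrating:
ln|y| = 2x^3/9 + C

General solution: y = Ce^(2x^3/9)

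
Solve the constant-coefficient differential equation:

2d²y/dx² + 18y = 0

Characteristic equation: 2r² + 18 = 0
Divide by 2: r² + 9 = 0
Roots: r = ±3i (complex conjugates)
General solution: y = C₁cos(3x) + C₂sin(3x)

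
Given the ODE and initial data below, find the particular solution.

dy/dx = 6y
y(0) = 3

General solution: y = Ce^(6x)
Applying IC y(0) = 3:
Particular solution: y = 3e^(6x)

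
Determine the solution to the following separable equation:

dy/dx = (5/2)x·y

Separating variables and integrating:
ln|y| = 5x^2/4 + C

General solution: y = Ce^(5x^2/4)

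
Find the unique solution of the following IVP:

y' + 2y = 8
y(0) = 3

General solution: y = 4 + Ce^(-2x)
Applying y(0) = 3: C = 3 - 4 = -1
Particular solution: y = 4 - e^(-2x)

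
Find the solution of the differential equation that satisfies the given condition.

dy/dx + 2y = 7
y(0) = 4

General solution: y = 7/2 + Ce^(-2x)
Applying y(0) = 4: C = 4 - 7/2 = 1/2
Particular solution: y = 7/2 + (1/2)e^(-2x)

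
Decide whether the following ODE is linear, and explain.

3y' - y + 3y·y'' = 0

Nonlinear (y·y'' term)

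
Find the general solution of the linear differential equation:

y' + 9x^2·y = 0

Using integrating factor method:

General solution: y = Ce^(-3x^3)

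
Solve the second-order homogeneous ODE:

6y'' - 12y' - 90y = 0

Characteristic equation: 6r² - 12r - 90 = 0
Divide by 6: r² - 2r - 15 = 0
Roots: r = 5, -3 (distinct real)
General solution: y = C₁e^(5x) + C₂e^(-3x)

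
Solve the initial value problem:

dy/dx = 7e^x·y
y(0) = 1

General solution: y = Ce^(7e^x)
Applying IC y(0) = 1:
Particular solution: y = e^(7(e^x - 1))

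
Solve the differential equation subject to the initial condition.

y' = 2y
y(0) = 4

General solution: y = Ce^(2x)
Applying IC y(0) = 4:
Particular solution: y = 4e^(2x)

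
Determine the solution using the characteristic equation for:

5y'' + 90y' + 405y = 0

Characteristic equation: 5r² + 90r + 405 = 0
Divide by 5: r² + 18r + 81 = 0
Factored: (r + 9)² = 0
Repeated root: r = -9
General solution: y = (C₁ + C₂x)e^(-9x)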